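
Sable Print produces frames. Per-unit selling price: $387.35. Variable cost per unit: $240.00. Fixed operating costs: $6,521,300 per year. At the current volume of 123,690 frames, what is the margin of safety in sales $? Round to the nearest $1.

Each unit contributes $387.35 − $240.00 = $147.35. Break-even units = $6,521,300 ÷ $147.35 = 44,257.21; break-even revenue = 44,257.21 × $387.35 = $17,143,030.57.
Actual sales revenue = 123,690 × $387.35 = $47,911,321.50.
Margin of safety = $47,911,321.50 − $17,143,030.57 = $30,768,291.

$30,768,291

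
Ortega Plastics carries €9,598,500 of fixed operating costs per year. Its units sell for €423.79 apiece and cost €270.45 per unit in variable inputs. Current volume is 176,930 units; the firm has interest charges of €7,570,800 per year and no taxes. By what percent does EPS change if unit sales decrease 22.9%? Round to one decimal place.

-62.4%

Contribution at this volume is 176,930 × €153.34 = €27,130,446.20.
EBIT = €27,130,446.20 − €9,598,500 = €17,531,946.20.
Interest = €7,570,800.00, so EBIT − I = €9,961,146.20.
Degree of combined leverage = contribution ÷ (EBIT − I) = €27,130,446.20 ÷ €9,961,146.20 = 2.7236.
EPS therefore changes by 2.7236 × (-22.9%) = -62.4%.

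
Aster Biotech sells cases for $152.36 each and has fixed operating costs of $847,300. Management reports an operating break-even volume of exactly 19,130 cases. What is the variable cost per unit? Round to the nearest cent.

At break-even, FC = Q × (P − VC), so P − VC = $847,300 ÷ 19,130 = $44.2917.
Hence VC = price − CM = $152.36 − $44.2917 = $108.07.

$108.07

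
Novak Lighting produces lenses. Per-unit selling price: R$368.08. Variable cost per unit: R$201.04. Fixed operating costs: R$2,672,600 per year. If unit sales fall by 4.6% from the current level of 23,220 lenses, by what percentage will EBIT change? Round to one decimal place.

-14.8%

At 23,220 units, contribution = 23,220 × R$167.04 = R$3,878,668.80.
Operating income = contribution − fixed costs = R$3,878,668.80 − R$2,672,600 = R$1,206,068.80.
Degree of operating leverage = R$3,878,668.80 / R$1,206,068.80 = 3.2160.
So EBIT moves 3.2160 × (-4.6%) = -14.8%.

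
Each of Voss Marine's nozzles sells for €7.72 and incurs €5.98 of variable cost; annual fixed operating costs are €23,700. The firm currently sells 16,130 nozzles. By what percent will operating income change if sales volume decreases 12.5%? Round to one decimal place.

-80.4%

Contribution at this volume is 16,130 × €1.74 = €28,066.20.
Operating income = contribution − fixed costs = €28,066.20 − €23,700 = €4,366.20.
So DOL = total CM / EBIT = €28,066.20 / €4,366.20 = 6.4281.
%ΔEBIT = DOL × %ΔSales = 6.4281 × -12.5% = -80.4%.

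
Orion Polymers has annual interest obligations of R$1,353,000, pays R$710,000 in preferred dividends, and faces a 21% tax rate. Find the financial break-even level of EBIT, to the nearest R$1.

R$2,251,734

Grossing the preferred dividend up to pre-tax terms: R$710,000 / (1 − 0.21) = R$898,734.18.
EPS = 0 when EBIT covers interest plus the pre-tax preferred burden: R$1,353,000 + R$898,734.18 = R$2,251,734.18.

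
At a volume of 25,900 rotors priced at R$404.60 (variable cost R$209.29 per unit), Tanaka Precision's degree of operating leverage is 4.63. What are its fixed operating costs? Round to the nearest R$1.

Total contribution margin = 25,900 × R$195.31 = R$5,058,529.00.
DOL = contribution / EBIT, so EBIT = R$5,058,529.00 / 4.63 = R$1,092,554.86.
Fixed costs = CM − EBIT = R$5,058,529.00 − R$1,092,554.86 = R$3,965,974.

R$3,965,974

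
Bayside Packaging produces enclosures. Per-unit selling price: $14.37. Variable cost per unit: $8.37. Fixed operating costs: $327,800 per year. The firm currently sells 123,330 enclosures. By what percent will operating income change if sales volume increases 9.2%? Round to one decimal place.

+16.5%

At 123,330 units, contribution = 123,330 × $6.00 = $739,980.00.
Subtracting fixed costs: EBIT = $739,980.00 − $327,800 = $412,180.00.
Degree of operating leverage = $739,980.00 / $412,180.00 = 1.7953.
Operating income changes by 1.7953 × +9.2% = +16.5%.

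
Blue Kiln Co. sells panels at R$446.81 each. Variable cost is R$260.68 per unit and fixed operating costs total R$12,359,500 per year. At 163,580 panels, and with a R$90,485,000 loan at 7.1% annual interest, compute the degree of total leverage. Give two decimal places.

Contribution at this volume is 163,580 × R$186.13 = R$30,447,145.40.
Operating income = contribution − fixed costs = R$30,447,145.40 − R$12,359,500 = R$18,087,645.40. Interest = R$6,424,435.00.
DOL = R$30,447,145.40 ÷ R$18,087,645.40 = 1.6833; DFL = R$18,087,645.40 ÷ R$11,663,210.40 = 1.5508.
DCL = DOL × DFL = 1.6833 × 1.5508 = 2.6105.

2.61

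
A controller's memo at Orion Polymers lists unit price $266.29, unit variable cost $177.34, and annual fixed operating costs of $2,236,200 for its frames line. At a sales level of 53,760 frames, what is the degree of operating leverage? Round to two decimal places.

Contribution at this volume is 53,760 × $88.95 = $4,781,952.00.
Subtracting fixed costs: EBIT = $4,781,952.00 − $2,236,200 = $2,545,752.00.
So DOL = total CM / EBIT = $4,781,952.00 / $2,545,752.00 = 1.8784.

1.88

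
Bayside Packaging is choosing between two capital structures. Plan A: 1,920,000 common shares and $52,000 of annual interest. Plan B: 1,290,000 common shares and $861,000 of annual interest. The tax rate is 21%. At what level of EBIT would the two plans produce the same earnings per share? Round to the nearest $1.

$2,517,524

At indifference, (EBIT − 52,000)(1 − t)/1,920,000 = (EBIT − 861,000)(1 − t)/1,290,000.
Cancelling (1 − t) and cross-multiplying: 1,290,000·(EBIT − 52,000) = 1,920,000·(EBIT − 861,000).
Solving, EBIT = (861,000·1,920,000 − 52,000·1,290,000) / (1,920,000 − 1,290,000) = 1,586,040,000,000 / 630,000 = 2,517,523.81.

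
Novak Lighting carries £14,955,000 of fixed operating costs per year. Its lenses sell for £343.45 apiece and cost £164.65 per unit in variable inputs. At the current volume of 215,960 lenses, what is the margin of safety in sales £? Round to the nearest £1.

£45,444,981

Contribution margin per unit = £343.45 − £164.65 = £178.80. Break-even units = £14,955,000 ÷ £178.80 = 83,640.94; break-even revenue = 83,640.94 × £343.45 = £28,726,480.70.
Current sales = 215,960 × £343.45 = £74,171,462.00.
Margin of safety = £74,171,462.00 − £28,726,480.70 = £45,444,981.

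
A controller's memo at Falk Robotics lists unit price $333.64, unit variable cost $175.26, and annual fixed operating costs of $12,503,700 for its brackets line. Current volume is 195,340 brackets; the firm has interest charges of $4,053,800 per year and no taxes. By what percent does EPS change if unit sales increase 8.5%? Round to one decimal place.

Total contribution margin = 195,340 × $158.38 = $30,937,949.20.
Operating income = contribution − fixed costs = $30,937,949.20 − $12,503,700 = $18,434,249.20.
Interest = $4,053,800.00, so EBIT − I = $14,380,449.20.
DCL = total CM / (EBIT − I) = $30,937,949.20 / $14,380,449.20 = 2.1514.
EPS therefore changes by 2.1514 × (+8.5%) = +18.3%.

+18.3%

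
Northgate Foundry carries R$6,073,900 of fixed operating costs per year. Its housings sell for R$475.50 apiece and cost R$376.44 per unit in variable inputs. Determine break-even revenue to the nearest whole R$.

Contribution margin per unit = R$475.50 − R$376.44 = R$99.06, a CM ratio of R$99.06 ÷ R$475.50 = 0.2083.
Break-even revenue = fixed costs × price ÷ CM = R$6,073,900 × R$475.50 ÷ R$99.06 = R$29,155,456.

R$29,155,456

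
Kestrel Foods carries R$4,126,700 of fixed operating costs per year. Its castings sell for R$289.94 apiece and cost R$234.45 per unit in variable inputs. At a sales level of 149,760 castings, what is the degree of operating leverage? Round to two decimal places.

1.99

At 149,760 units, contribution = 149,760 × R$55.49 = R$8,310,182.40.
EBIT = R$8,310,182.40 − R$4,126,700 = R$4,183,482.40.
Degree of operating leverage = R$8,310,182.40 / R$4,183,482.40 = 1.9864.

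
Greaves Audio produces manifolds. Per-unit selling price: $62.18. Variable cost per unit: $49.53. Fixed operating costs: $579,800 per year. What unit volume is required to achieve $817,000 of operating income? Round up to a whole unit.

Each unit contributes $62.18 − $49.53 = $12.65.
Required volume = (fixed costs + target profit) ÷ CM = ($579,800 + $817,000) ÷ $12.65 = 110,418.97, so 110,419 manifolds.

110,419 manifolds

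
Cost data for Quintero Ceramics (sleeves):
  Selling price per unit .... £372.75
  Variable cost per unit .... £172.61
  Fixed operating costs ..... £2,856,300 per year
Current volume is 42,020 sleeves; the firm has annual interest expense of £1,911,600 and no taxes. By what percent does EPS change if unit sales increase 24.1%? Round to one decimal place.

+55.7%

Contribution at this volume is 42,020 × £200.14 = £8,409,882.80.
Operating income = contribution − fixed costs = £8,409,882.80 − £2,856,300 = £5,553,582.80.
Interest = £1,911,600.00, so EBIT − I = £3,641,982.80.
DCL = total CM / (EBIT − I) = £8,409,882.80 / £3,641,982.80 = 2.3091.
%ΔEPS = DCL × %ΔSales = 2.3091 × +24.1% = +55.7%.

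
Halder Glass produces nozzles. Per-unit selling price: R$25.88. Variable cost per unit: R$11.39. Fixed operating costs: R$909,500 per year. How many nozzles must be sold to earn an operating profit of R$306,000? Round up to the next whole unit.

Each unit contributes R$25.88 − R$11.39 = R$14.49.
Units = (FC + target) / CM = (R$909,500 + R$306,000) / R$14.49 = 83,885.44, so 83,886 nozzles.

83,886 nozzles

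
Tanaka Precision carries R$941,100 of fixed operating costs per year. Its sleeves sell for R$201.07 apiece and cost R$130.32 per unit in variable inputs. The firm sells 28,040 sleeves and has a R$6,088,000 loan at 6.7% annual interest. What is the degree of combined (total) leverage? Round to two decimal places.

3.12

At 28,040 units, contribution = 28,040 × R$70.75 = R$1,983,830.00.
EBIT = R$1,983,830.00 − R$941,100 = R$1,042,730.00. Interest = R$407,896.00, so EBIT − I = R$634,834.00.
DCL = contribution ÷ (EBIT − I) = R$1,983,830.00 ÷ R$634,834.00 = 3.1250.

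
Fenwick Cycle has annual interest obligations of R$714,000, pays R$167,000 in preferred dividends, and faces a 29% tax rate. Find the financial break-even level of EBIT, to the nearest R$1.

R$949,211

Grossing the preferred dividend up to pre-tax terms: R$167,000 / (1 − 0.29) = R$235,211.27.
EPS = 0 when EBIT covers interest plus the pre-tax preferred burden: R$714,000 + R$235,211.27 = R$949,211.27.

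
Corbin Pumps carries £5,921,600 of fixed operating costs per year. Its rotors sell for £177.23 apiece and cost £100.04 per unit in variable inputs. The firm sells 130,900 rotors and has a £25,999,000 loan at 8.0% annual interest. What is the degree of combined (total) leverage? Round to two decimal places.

At 130,900 units, contribution = 130,900 × £77.19 = £10,104,171.00.
EBIT = £10,104,171.00 − £5,921,600 = £4,182,571.00. Interest = £2,079,920.00.
DOL = £10,104,171.00 ÷ £4,182,571.00 = 2.4158; DFL = £4,182,571.00 ÷ £2,102,651.00 = 1.9892.
Combined leverage = 2.4158 × 1.9892 = 4.8055.

4.81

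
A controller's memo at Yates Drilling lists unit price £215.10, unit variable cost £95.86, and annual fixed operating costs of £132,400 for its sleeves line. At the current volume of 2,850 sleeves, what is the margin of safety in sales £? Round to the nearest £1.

Unit CM = price − variable cost = £215.10 − £95.86 = £119.24. Break-even units = £132,400 ÷ £119.24 = 1,110.37; break-even revenue = 1,110.37 × £215.10 = £238,839.65.
Current sales = 2,850 × £215.10 = £613,035.00.
Margin of safety = £613,035.00 − £238,839.65 = £374,195.

£374,195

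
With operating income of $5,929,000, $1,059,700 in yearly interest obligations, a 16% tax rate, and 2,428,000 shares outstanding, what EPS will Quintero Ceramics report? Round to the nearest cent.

$1.68

Interest = $1,059,700.00, so EBT = $5,929,000 − $1,059,700.00 = $4,869,300.00.
Net income = $4,869,300.00 × (1 − 0.16) = $4,090,212.00.
EPS = $4,090,212.00 ÷ 2,428,000 = $1.68.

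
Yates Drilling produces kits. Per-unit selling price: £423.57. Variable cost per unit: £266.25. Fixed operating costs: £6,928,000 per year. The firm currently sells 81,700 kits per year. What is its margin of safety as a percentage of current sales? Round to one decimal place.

Each unit contributes £423.57 − £266.25 = £157.32. Break-even units = £6,928,000 ÷ £157.32 = 44,037.63; break-even revenue = 44,037.63 × £423.57 = £18,653,019.07.
Current sales = 81,700 × £423.57 = £34,605,669.00.
Margin of safety = (£34,605,669.00 − £18,653,019.07) ÷ £34,605,669.00 = 46.1%.

46.1%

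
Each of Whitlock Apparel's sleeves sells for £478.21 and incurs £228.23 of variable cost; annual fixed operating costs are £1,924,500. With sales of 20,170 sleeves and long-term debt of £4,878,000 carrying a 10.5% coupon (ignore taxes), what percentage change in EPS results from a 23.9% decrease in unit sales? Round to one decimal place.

Total contribution margin = 20,170 × £249.98 = £5,042,096.60.
Operating income = contribution − fixed costs = £5,042,096.60 − £1,924,500 = £3,117,596.60.
After interest of £512,190.00, pre-tax earnings = £2,605,406.60.
Degree of combined leverage = contribution ÷ (EBIT − I) = £5,042,096.60 ÷ £2,605,406.60 = 1.9352.
EPS therefore changes by 1.9352 × (-23.9%) = -46.3%.

-46.3%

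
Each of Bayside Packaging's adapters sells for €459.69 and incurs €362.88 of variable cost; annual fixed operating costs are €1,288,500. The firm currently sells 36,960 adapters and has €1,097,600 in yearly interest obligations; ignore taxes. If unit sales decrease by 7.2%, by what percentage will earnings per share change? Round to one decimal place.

-21.6%

Contribution at this volume is 36,960 × €96.81 = €3,578,097.60.
EBIT = €3,578,097.60 − €1,288,500 = €2,289,597.60.
After interest of €1,097,600.00, pre-tax earnings = €1,191,997.60.
Degree of combined leverage = contribution ÷ (EBIT − I) = €3,578,097.60 ÷ €1,191,997.60 = 3.0018.
EPS therefore changes by 3.0018 × (-7.2%) = -21.6%.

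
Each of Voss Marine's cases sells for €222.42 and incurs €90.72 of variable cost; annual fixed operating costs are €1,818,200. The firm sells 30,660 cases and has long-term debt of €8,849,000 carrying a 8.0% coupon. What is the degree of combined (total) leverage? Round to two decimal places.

At 30,660 units, contribution = 30,660 × €131.70 = €4,037,922.00.
Operating income = contribution − fixed costs = €4,037,922.00 − €1,818,200 = €2,219,722.00. Interest = €707,920.00, so EBIT − I = €1,511,802.00.
DCL = contribution ÷ (EBIT − I) = €4,037,922.00 ÷ €1,511,802.00 = 2.6709.

2.67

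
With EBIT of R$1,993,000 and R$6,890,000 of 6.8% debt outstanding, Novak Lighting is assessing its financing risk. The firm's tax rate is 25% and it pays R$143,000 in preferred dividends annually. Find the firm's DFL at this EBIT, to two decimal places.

1.49

Annual interest charges come to R$468,520.00.
Preferred dividends grossed up pre-tax: R$143,000 / (1 − 0.25) = R$190,666.67.
DFL = EBIT ÷ [EBIT − I − D_p/(1−t)] = R$1,993,000 ÷ [R$1,993,000 − R$468,520.00 − R$190,666.67] = R$1,993,000 ÷ R$1,333,813.33 = 1.4942.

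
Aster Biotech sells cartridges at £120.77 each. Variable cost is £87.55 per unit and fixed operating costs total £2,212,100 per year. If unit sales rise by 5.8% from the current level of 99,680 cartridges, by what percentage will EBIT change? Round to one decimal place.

+17.5%

At 99,680 units, contribution = 99,680 × £33.22 = £3,311,369.60.
Subtracting fixed costs: EBIT = £3,311,369.60 − £2,212,100 = £1,099,269.60.
DOL = contribution ÷ EBIT = £3,311,369.60 ÷ £1,099,269.60 = 3.0123.
Operating income changes by 3.0123 × +5.8% = +17.5%.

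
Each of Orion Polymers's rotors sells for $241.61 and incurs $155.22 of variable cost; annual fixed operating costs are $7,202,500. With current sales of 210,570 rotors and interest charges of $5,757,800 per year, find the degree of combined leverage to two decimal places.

At 210,570 units, contribution = 210,570 × $86.39 = $18,191,142.30.
EBIT = $18,191,142.30 − $7,202,500 = $10,988,642.30. Interest = $5,757,800.00.
DOL = $18,191,142.30 ÷ $10,988,642.30 = 1.6554; DFL = $10,988,642.30 ÷ $5,230,842.30 = 2.1007.
DCL = DOL × DFL = 1.6554 × 2.1007 = 3.4775.

3.48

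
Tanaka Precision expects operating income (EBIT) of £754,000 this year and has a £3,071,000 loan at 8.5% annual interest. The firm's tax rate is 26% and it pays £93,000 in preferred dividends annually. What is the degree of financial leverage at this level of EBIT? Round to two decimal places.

2.05

Annual interest charges come to £261,035.00.
Pre-tax preferred-dividend burden = £93,000 ÷ (1 − 0.26) = £125,675.68.
DFL = EBIT ÷ [EBIT − I − D_p/(1−t)] = £754,000 ÷ [£754,000 − £261,035.00 − £125,675.68] = £754,000 ÷ £367,289.32 = 2.0529.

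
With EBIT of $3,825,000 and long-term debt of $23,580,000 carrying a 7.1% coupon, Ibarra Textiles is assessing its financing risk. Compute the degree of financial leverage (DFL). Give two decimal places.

Interest = $1,674,180.00.
DFL = EBIT ÷ (EBIT − I) = $3,825,000 ÷ ($3,825,000 − $1,674,180.00) = $3,825,000 ÷ $2,150,820.00 = 1.7784.

1.78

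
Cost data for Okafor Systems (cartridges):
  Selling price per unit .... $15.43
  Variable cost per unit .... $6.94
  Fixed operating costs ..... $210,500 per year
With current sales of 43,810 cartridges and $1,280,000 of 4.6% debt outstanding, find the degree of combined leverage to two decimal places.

3.63

At 43,810 units, contribution = 43,810 × $8.49 = $371,946.90.
Operating income = contribution − fixed costs = $371,946.90 − $210,500 = $161,446.90. Interest = $58,880.00.
DOL = $371,946.90 ÷ $161,446.90 = 2.3038; DFL = $161,446.90 ÷ $102,566.90 = 1.5741.
DCL = DOL × DFL = 2.3038 × 1.5741 = 3.6264.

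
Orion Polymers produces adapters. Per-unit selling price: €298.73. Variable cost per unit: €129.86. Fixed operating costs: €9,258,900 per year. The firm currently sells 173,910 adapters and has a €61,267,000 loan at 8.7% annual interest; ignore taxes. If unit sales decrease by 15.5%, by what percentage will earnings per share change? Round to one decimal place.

-30.8%

Total contribution margin = 173,910 × €168.87 = €29,368,181.70.
Operating income = contribution − fixed costs = €29,368,181.70 − €9,258,900 = €20,109,281.70.
Interest = €5,330,229.00, so EBIT − I = €14,779,052.70.
DCL = total CM / (EBIT − I) = €29,368,181.70 / €14,779,052.70 = 1.9871.
EPS therefore changes by 1.9871 × (-15.5%) = -30.8%.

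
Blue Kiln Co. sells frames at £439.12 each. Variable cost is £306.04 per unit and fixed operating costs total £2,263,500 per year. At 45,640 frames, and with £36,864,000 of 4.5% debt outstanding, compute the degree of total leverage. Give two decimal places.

Contribution at this volume is 45,640 × £133.08 = £6,073,771.20.
Operating income = contribution − fixed costs = £6,073,771.20 − £2,263,500 = £3,810,271.20. Interest = £1,658,880.00.
DOL = £6,073,771.20 ÷ £3,810,271.20 = 1.5941; DFL = £3,810,271.20 ÷ £2,151,391.20 = 1.7711.
Combined leverage = 1.5941 × 1.7711 = 2.8233.

2.82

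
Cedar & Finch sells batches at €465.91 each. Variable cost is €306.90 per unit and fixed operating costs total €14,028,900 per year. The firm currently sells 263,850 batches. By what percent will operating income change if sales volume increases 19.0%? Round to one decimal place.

Contribution at this volume is 263,850 × €159.01 = €41,954,788.50.
EBIT = €41,954,788.50 − €14,028,900 = €27,925,888.50.
Degree of operating leverage = €41,954,788.50 / €27,925,888.50 = 1.5024.
Operating income changes by 1.5024 × +19.0% = +28.5%.

+28.5%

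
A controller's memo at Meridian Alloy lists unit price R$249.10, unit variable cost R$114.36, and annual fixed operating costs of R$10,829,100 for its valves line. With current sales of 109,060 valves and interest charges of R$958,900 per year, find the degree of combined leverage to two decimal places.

5.06

Contribution at this volume is 109,060 × R$134.74 = R$14,694,744.40.
Operating income = contribution − fixed costs = R$14,694,744.40 − R$10,829,100 = R$3,865,644.40. Interest = R$958,900.00, so EBIT − I = R$2,906,744.40.
Degree of total leverage = total CM / (EBIT − interest) = R$14,694,744.40 / R$2,906,744.40 = 5.0554.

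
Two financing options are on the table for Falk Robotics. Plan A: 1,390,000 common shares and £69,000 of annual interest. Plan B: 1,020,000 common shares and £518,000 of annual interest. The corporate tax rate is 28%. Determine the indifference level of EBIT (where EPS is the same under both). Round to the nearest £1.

£1,755,784

At indifference, (EBIT − 69,000)(1 − t)/1,390,000 = (EBIT − 518,000)(1 − t)/1,020,000.
Cancelling (1 − t) and cross-multiplying: 1,020,000·(EBIT − 69,000) = 1,390,000·(EBIT − 518,000).
Solving, EBIT = (518,000·1,390,000 − 69,000·1,020,000) / (1,390,000 − 1,020,000) = 649,640,000,000 / 370,000 = 1,755,783.78.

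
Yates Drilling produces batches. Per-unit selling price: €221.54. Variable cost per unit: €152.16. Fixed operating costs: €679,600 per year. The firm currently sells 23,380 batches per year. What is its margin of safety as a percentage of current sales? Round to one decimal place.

Contribution margin per unit = €221.54 − €152.16 = €69.38. Break-even units = €679,600 ÷ €69.38 = 9,795.33; break-even revenue = 9,795.33 × €221.54 = €2,170,057.42.
Actual sales revenue = 23,380 × €221.54 = €5,179,605.20.
Margin of safety = (€5,179,605.20 − €2,170,057.42) ÷ €5,179,605.20 = 58.1%.

58.1%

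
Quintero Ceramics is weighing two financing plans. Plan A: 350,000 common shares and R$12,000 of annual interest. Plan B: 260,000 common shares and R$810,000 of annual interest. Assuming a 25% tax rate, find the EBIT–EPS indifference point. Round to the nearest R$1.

R$3,115,333

At indifference, (EBIT − 12,000)(1 − t)/350,000 = (EBIT − 810,000)(1 − t)/260,000.
The (1 − t) factor cancels: (EBIT − 12,000) × 260,000 = (EBIT − 810,000) × 350,000.
Solving, EBIT = (810,000·350,000 − 12,000·260,000) / (350,000 − 260,000) = 280,380,000,000 / 90,000 = 3,115,333.33.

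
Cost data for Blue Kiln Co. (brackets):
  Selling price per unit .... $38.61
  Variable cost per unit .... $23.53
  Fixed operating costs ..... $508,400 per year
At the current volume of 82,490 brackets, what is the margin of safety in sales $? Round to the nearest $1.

Unit CM = price − variable cost = $38.61 − $23.53 = $15.08. Break-even units = $508,400 ÷ $15.08 = 33,713.53; break-even revenue = 33,713.53 × $38.61 = $1,301,679.31.
Actual sales revenue = 82,490 × $38.61 = $3,184,938.90.
Margin of safety = $3,184,938.90 − $1,301,679.31 = $1,883,260.

$1,883,260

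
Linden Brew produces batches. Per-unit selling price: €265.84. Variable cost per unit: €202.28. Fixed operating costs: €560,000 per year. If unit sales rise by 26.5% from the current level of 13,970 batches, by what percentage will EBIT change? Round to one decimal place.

Total contribution margin = 13,970 × €63.56 = €887,933.20.
EBIT = €887,933.20 − €560,000 = €327,933.20.
So DOL = total CM / EBIT = €887,933.20 / €327,933.20 = 2.7077.
Operating income changes by 2.7077 × +26.5% = +71.8%.

+71.8%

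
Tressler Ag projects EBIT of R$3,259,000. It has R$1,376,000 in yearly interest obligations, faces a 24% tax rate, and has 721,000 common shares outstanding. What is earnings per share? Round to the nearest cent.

R$1.98

Interest = R$1,376,000.00, so EBT = R$3,259,000 − R$1,376,000.00 = R$1,883,000.00.
After tax at 24%: net income = R$1,883,000.00 × 0.76 = R$1,431,080.00.
EPS = R$1,431,080.00 ÷ 721,000 = R$1.98.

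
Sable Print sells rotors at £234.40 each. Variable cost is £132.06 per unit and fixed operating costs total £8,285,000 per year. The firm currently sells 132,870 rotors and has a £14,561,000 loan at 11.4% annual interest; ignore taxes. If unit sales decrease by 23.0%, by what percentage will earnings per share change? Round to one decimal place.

-85.6%

At 132,870 units, contribution = 132,870 × £102.34 = £13,597,915.80.
EBIT = £13,597,915.80 − £8,285,000 = £5,312,915.80.
Interest = £1,659,954.00, so EBIT − I = £3,652,961.80.
Degree of combined leverage = contribution ÷ (EBIT − I) = £13,597,915.80 ÷ £3,652,961.80 = 3.7224.
EPS therefore changes by 3.7224 × (-23.0%) = -85.6%.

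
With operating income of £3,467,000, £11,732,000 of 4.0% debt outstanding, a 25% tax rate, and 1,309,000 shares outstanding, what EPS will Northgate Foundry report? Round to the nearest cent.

£1.72

Interest = £469,280.00, so EBT = £3,467,000 − £469,280.00 = £2,997,720.00.
Net income = £2,997,720.00 × (1 − 0.25) = £2,248,290.00.
EPS = £2,248,290.00 ÷ 1,309,000 = £1.72.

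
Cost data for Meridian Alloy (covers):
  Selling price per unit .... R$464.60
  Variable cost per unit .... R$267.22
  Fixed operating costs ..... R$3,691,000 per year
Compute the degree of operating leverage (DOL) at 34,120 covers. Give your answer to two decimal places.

2.21

At 34,120 units, contribution = 34,120 × R$197.38 = R$6,734,605.60.
EBIT = R$6,734,605.60 − R$3,691,000 = R$3,043,605.60.
Degree of operating leverage = R$6,734,605.60 / R$3,043,605.60 = 2.2127.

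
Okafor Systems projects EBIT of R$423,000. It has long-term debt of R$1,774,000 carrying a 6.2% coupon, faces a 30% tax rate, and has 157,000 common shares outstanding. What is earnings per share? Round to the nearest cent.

Interest = R$109,988.00, so EBT = R$423,000 − R$109,988.00 = R$313,012.00.
After tax at 30%: net income = R$313,012.00 × 0.70 = R$219,108.40.
Per share: R$219,108.40 / 157,000 shares = R$1.40.

R$1.40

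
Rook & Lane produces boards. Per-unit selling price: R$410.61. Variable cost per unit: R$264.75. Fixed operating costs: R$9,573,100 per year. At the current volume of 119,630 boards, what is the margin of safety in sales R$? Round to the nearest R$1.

R$22,172,072

Contribution margin per unit = R$410.61 − R$264.75 = R$145.86. Break-even units = R$9,573,100 ÷ R$145.86 = 65,632.11; break-even revenue = 65,632.11 × R$410.61 = R$26,949,201.91.
Current sales = 119,630 × R$410.61 = R$49,121,274.30.
Margin of safety = R$49,121,274.30 − R$26,949,201.91 = R$22,172,072.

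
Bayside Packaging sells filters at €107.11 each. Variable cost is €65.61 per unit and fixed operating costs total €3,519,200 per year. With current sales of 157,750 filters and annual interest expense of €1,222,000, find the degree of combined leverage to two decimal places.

At 157,750 units, contribution = 157,750 × €41.50 = €6,546,625.00.
Operating income = contribution − fixed costs = €6,546,625.00 − €3,519,200 = €3,027,425.00. Interest = €1,222,000.00, so EBIT − I = €1,805,425.00.
DCL = contribution ÷ (EBIT − I) = €6,546,625.00 ÷ €1,805,425.00 = 3.6261.

3.63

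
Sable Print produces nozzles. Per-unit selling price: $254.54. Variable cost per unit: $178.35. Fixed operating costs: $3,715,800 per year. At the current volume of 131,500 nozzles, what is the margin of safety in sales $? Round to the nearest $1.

$21,058,048

Unit CM = price − variable cost = $254.54 − $178.35 = $76.19. Break-even units = $3,715,800 ÷ $76.19 = 48,770.18; break-even revenue = 48,770.18 × $254.54 = $12,413,961.57.
Current sales = 131,500 × $254.54 = $33,472,010.00.
Margin of safety = $33,472,010.00 − $12,413,961.57 = $21,058,048.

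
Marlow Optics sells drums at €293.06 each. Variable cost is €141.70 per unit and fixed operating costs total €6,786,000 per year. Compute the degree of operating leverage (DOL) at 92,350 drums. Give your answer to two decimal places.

Contribution at this volume is 92,350 × €151.36 = €13,978,096.00.
Operating income = contribution − fixed costs = €13,978,096.00 − €6,786,000 = €7,192,096.00.
So DOL = total CM / EBIT = €13,978,096.00 / €7,192,096.00 = 1.9435.

1.94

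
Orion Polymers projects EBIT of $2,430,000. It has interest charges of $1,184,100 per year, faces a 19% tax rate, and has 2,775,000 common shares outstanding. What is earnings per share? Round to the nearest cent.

Interest = $1,184,100.00, so EBT = $2,430,000 − $1,184,100.00 = $1,245,900.00.
Net income = $1,245,900.00 × (1 − 0.19) = $1,009,179.00.
Per share: $1,009,179.00 / 2,775,000 shares = $0.36.

$0.36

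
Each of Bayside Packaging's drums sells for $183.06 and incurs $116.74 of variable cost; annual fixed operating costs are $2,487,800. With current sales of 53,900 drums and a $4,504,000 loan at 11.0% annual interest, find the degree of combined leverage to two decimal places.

At 53,900 units, contribution = 53,900 × $66.32 = $3,574,648.00.
Subtracting fixed costs: EBIT = $3,574,648.00 − $2,487,800 = $1,086,848.00. Interest = $495,440.00, so EBIT − I = $591,408.00.
DCL = contribution ÷ (EBIT − I) = $3,574,648.00 ÷ $591,408.00 = 6.0443.

6.04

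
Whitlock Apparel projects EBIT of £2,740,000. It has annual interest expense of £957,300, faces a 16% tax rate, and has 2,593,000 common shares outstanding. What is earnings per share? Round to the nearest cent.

£0.58

Interest = £957,300.00, so EBT = £2,740,000 − £957,300.00 = £1,782,700.00.
After tax at 16%: net income = £1,782,700.00 × 0.84 = £1,497,468.00.
Per share: £1,497,468.00 / 2,593,000 shares = £0.58.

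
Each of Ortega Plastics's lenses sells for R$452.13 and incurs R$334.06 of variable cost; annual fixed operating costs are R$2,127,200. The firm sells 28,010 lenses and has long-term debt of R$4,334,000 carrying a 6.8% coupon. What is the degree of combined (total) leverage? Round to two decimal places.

Total contribution margin = 28,010 × R$118.07 = R$3,307,140.70.
EBIT = R$3,307,140.70 − R$2,127,200 = R$1,179,940.70. Interest = R$294,712.00, so EBIT − I = R$885,228.70.
Degree of total leverage = total CM / (EBIT − interest) = R$3,307,140.70 / R$885,228.70 = 3.7359.

3.74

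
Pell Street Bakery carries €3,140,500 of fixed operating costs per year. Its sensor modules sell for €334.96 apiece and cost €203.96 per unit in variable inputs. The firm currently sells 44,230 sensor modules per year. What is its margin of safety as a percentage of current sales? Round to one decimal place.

45.8%

Contribution margin per unit = €334.96 − €203.96 = €131.00. Break-even units = €3,140,500 ÷ €131.00 = 23,973.28; break-even revenue = 23,973.28 × €334.96 = €8,030,090.69.
Actual sales revenue = 44,230 × €334.96 = €14,815,280.80.
Margin of safety = (€14,815,280.80 − €8,030,090.69) ÷ €14,815,280.80 = 45.8%.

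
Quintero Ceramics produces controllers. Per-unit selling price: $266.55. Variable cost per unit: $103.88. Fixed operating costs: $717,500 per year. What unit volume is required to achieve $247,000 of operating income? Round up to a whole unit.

Each unit contributes $266.55 − $103.88 = $162.67.
Required volume = (fixed costs + target profit) ÷ CM = ($717,500 + $247,000) ÷ $162.67 = 5,929.18, so 5,930 controllers.

5,930 controllers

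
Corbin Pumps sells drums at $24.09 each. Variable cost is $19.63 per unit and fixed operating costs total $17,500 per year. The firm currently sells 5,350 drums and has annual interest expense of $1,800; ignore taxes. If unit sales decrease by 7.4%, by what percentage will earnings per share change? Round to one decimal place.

-38.7%

At 5,350 units, contribution = 5,350 × $4.46 = $23,861.00.
Subtracting fixed costs: EBIT = $23,861.00 − $17,500 = $6,361.00.
After interest of $1,800.00, pre-tax earnings = $4,561.00.
Degree of combined leverage = contribution ÷ (EBIT − I) = $23,861.00 ÷ $4,561.00 = 5.2315.
%ΔEPS = DCL × %ΔSales = 5.2315 × -7.4% = -38.7%.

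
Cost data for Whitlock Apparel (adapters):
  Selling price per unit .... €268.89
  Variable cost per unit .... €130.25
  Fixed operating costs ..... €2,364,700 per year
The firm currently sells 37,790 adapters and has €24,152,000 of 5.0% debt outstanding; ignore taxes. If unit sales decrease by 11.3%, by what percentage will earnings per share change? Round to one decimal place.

Total contribution margin = 37,790 × €138.64 = €5,239,205.60.
Subtracting fixed costs: EBIT = €5,239,205.60 − €2,364,700 = €2,874,505.60.
After interest of €1,207,600.00, pre-tax earnings = €1,666,905.60.
DCL = total CM / (EBIT − I) = €5,239,205.60 / €1,666,905.60 = 3.1431.
%ΔEPS = DCL × %ΔSales = 3.1431 × -11.3% = -35.5%.

-35.5%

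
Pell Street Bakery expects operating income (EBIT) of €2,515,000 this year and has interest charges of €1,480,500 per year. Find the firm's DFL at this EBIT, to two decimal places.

2.43

Annual interest charges come to €1,480,500.00.
DFL = EBIT ÷ (EBIT − I) = €2,515,000 ÷ (€2,515,000 − €1,480,500.00) = €2,515,000 ÷ €1,034,500.00 = 2.4311.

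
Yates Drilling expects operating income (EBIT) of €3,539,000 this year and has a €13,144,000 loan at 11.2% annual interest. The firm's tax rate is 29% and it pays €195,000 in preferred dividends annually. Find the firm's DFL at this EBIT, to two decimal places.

Annual interest charges come to €1,472,128.00.
Preferred dividends grossed up pre-tax: €195,000 / (1 − 0.29) = €274,647.89.
DFL = EBIT ÷ [EBIT − I − D_p/(1−t)] = €3,539,000 ÷ [€3,539,000 − €1,472,128.00 − €274,647.89] = €3,539,000 ÷ €1,792,224.11 = 1.9746.

1.97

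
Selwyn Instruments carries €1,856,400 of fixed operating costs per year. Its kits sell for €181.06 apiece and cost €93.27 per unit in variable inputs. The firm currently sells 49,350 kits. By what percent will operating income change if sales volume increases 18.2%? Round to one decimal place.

+31.8%

Contribution at this volume is 49,350 × €87.79 = €4,332,436.50.
Operating income = contribution − fixed costs = €4,332,436.50 − €1,856,400 = €2,476,036.50.
Degree of operating leverage = €4,332,436.50 / €2,476,036.50 = 1.7497.
%ΔEBIT = DOL × %ΔSales = 1.7497 × +18.2% = +31.8%.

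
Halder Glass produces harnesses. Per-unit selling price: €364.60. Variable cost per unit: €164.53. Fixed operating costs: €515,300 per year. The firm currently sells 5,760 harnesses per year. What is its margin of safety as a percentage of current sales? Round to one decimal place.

55.3%

Unit CM = price − variable cost = €364.60 − €164.53 = €200.07. Break-even units = €515,300 ÷ €200.07 = 2,575.60; break-even revenue = 2,575.60 × €364.60 = €939,063.23.
Actual sales revenue = 5,760 × €364.60 = €2,100,096.00.
Margin of safety = (€2,100,096.00 − €939,063.23) ÷ €2,100,096.00 = 55.3%.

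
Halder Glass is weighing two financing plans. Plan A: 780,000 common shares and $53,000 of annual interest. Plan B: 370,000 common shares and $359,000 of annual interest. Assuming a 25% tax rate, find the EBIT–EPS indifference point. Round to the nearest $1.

At indifference, (EBIT − 53,000)(1 − t)/780,000 = (EBIT − 359,000)(1 − t)/370,000.
The (1 − t) factor cancels: (EBIT − 53,000) × 370,000 = (EBIT − 359,000) × 780,000.
Solving, EBIT = (359,000·780,000 − 53,000·370,000) / (780,000 − 370,000) = 260,410,000,000 / 410,000 = 635,146.34.

$635,146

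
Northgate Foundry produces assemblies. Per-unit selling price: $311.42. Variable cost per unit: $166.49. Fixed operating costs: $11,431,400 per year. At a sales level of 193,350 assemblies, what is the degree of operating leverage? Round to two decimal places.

1.69

Contribution at this volume is 193,350 × $144.93 = $28,022,215.50.
EBIT = $28,022,215.50 − $11,431,400 = $16,590,815.50.
DOL = contribution ÷ EBIT = $28,022,215.50 ÷ $16,590,815.50 = 1.6890.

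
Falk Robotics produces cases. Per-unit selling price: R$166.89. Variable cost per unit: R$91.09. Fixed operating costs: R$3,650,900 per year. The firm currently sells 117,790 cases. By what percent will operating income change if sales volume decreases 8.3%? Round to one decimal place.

Total contribution margin = 117,790 × R$75.80 = R$8,928,482.00.
Subtracting fixed costs: EBIT = R$8,928,482.00 − R$3,650,900 = R$5,277,582.00.
So DOL = total CM / EBIT = R$8,928,482.00 / R$5,277,582.00 = 1.6918.
So EBIT moves 1.6918 × (-8.3%) = -14.0%.

-14.0%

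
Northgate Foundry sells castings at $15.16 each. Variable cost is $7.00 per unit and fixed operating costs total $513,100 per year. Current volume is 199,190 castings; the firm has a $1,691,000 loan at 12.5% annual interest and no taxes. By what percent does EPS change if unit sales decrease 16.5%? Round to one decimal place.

Total contribution margin = 199,190 × $8.16 = $1,625,390.40.
Operating income = contribution − fixed costs = $1,625,390.40 − $513,100 = $1,112,290.40.
After interest of $211,375.00, pre-tax earnings = $900,915.40.
DCL = total CM / (EBIT − I) = $1,625,390.40 / $900,915.40 = 1.8042.
%ΔEPS = DCL × %ΔSales = 1.8042 × -16.5% = -29.8%.

-29.8%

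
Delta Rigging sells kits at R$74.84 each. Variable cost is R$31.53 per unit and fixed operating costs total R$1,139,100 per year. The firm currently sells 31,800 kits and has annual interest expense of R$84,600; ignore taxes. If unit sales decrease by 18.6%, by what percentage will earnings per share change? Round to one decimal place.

-166.8%

Total contribution margin = 31,800 × R$43.31 = R$1,377,258.00.
Operating income = contribution − fixed costs = R$1,377,258.00 − R$1,139,100 = R$238,158.00.
Interest = R$84,600.00, so EBIT − I = R$153,558.00.
DCL = total CM / (EBIT − I) = R$1,377,258.00 / R$153,558.00 = 8.9690.
%ΔEPS = DCL × %ΔSales = 8.9690 × -18.6% = -166.8%.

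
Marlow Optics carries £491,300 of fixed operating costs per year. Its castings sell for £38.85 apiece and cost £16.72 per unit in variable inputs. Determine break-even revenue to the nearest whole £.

CM per unit = £38.85 − £16.72 = £22.13; CM ratio = £22.13 / £38.85 = 0.5696.
Break-even revenue = fixed costs × price ÷ CM = £491,300 × £38.85 ÷ £22.13 = £862,495.

£862,495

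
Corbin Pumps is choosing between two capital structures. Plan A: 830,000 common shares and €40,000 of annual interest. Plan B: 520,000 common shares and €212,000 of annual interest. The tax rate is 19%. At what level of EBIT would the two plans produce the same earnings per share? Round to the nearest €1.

Set EPS_A = EPS_B: (EBIT − €40,000)(1 − 0.19) ÷ 830,000 = (EBIT − €212,000)(1 − 0.19) ÷ 520,000.
Cancelling (1 − t) and cross-multiplying: 520,000·(EBIT − 40,000) = 830,000·(EBIT − 212,000).
Solving, EBIT = (212,000·830,000 − 40,000·520,000) / (830,000 − 520,000) = 155,160,000,000 / 310,000 = 500,516.13.

€500,516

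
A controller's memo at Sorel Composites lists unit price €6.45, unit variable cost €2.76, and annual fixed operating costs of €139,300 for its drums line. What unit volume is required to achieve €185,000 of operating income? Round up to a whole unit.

Unit CM = price − variable cost = €6.45 − €2.76 = €3.69.
Need Q such that Q × €3.69 − €139,300 = €185,000, i.e. Q = €324,300 / €3.69 = 87,886.18 → 87,887.

87,887 drums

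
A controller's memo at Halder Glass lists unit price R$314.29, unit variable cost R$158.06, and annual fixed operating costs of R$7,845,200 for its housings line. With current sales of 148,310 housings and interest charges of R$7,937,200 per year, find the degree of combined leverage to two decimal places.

Contribution at this volume is 148,310 × R$156.23 = R$23,170,471.30.
EBIT = R$23,170,471.30 − R$7,845,200 = R$15,325,271.30. Interest = R$7,937,200.00.
DOL = R$23,170,471.30 ÷ R$15,325,271.30 = 1.5119; DFL = R$15,325,271.30 ÷ R$7,388,071.30 = 2.0743.
DCL = DOL × DFL = 1.5119 × 2.0743 = 3.1361.

3.14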